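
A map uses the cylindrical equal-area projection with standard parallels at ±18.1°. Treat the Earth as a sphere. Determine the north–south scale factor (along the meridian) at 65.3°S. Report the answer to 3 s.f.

0.440

Cylindrical equal-area (φ₀ = 18.1°): h = cos φ / cos 18.1° along meridians, k = cos 18.1° / cos φ along parallels; h·k = 1.
h = cos 65.3° / cos 18.1° = 0.4179/0.9505 = 0.4396.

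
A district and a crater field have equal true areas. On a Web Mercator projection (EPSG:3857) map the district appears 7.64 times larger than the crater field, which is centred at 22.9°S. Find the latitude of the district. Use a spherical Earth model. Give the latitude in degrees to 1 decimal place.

For equal true areas on Mercator, apparent areas scale as sec²φ, so the ratio is cos²φ₂ / cos²φ₁.
cos²φ₂ / cos²φ₁ = 7.64  ⇒  cos φ₁ = cos 22.9° / √7.64 = 0.9212/2.764 = 0.3333.
φ₁ = arccos(0.3333) ≈ 70.5°.

70.5°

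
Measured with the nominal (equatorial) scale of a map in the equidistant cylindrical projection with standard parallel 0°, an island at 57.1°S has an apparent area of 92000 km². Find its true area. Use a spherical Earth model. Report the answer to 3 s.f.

50000 km²

Plate carrée maps x = Rλ, y = Rφ. The meridian scale is h = 1 and the parallel scale is k = 1/cos φ = sec φ.
Areal scale = h·k = 1 × sec φ; at 57.1°, h = 1.000, k = 1.841, so h·k = 1.841.
True area = apparent / (areal scale) = 92000 / 1.841 ≈ 50000 km².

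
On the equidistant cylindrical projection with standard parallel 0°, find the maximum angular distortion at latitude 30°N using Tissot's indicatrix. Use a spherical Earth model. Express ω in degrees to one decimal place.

In the plate carrée (x = Rλ, y = Rφ), meridians are true-scale (h = 1) and parallels are stretched by k = sec φ.
At 30°: h = 1.000, k = 1.155; principal scales a = 1.155, b = 1.000.
sin(ω/2) = (a − b)/(a + b) = 0.1547/2.155 = 0.07180, so ω = 2 arcsin(0.07180) ≈ 8.2°.

8.2°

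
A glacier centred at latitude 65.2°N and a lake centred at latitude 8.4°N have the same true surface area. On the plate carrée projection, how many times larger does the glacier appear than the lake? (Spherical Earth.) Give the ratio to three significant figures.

Plate carrée maps x = Rλ, y = Rφ. The meridian scale is h = 1 and the parallel scale is k = 1/cos φ = sec φ.
Areal scale at 65.2°: h·k = 1.000 × 2.384 = 2.384.
Areal scale at 8.4°: h·k = 1.000 × 1.011 = 1.011.
Ratio = 2.384/1.011 ≈ 2.36.

2.36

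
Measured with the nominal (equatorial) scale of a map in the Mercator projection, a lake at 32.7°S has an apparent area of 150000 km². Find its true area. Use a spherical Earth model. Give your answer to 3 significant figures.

106000 km²

For Mercator, h = k = sec φ (a conformal cylindrical projection has a single point scale, 1/cos φ).
Areal scale = k² = sec²φ = 1/cos²(32.7°) = 1/0.8415² = 1.412.
True area = apparent / (areal scale) = 150000 / 1.412 ≈ 106000 km².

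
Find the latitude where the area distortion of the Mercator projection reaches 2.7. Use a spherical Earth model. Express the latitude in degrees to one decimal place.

52.5°

Mercator areal scale is sec²φ.
sec²φ = 2.7  ⇒  cos²φ = 0.3704  ⇒  cos φ = 0.6086.
φ = arccos(0.6086) ≈ 52.5°.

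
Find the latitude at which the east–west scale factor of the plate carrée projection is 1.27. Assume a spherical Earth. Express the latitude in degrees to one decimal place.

Plate carrée: h = 1, k = sec φ along parallels.
sec φ = 1.27  ⇒  cos φ = 0.7874  ⇒  φ ≈ 38.1°.

38.1°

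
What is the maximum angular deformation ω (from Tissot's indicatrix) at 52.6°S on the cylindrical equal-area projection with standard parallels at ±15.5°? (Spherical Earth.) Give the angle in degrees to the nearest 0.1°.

51.1°

Cylindrical equal-area (φ₀ = 15.5°): h = cos φ / cos 15.5° along meridians, k = cos 15.5° / cos φ along parallels; h·k = 1.
At 52.6°: h = 0.6303, k = 1.587; principal scales a = 1.587, b = 0.6303.
sin(ω/2) = (a − b)/(a + b) = 0.9562/2.217 = 0.4314, so ω = 2 arcsin(0.4314) ≈ 51.1°.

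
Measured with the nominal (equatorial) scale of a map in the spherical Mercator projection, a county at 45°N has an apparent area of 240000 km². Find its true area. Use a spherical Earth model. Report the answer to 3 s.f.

120000 km²

The Mercator projection is conformal; its linear scale factor is the same in every direction and equals sec φ = 1/cos φ.
Areal scale = k² = sec²φ = 1/cos²(45°) = 1/0.7071² = 2.000.
True area = apparent / (areal scale) = 240000 / 2.000 ≈ 120000 km².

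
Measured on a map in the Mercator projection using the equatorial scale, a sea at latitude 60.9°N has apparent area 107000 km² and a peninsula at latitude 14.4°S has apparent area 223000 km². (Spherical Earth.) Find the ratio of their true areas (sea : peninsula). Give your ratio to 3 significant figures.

On Mercator the areal scale is sec²φ, so true area = apparent × cos²φ.
True area of sea: 107000 × cos²(60.9°) = 107000 × 0.2365 = 25310 km².
True area of peninsula: 223000 × cos²(14.4°) = 223000 × 0.9382 = 209200 km².
Ratio = 25310 / 209200 ≈ 0.121.

0.121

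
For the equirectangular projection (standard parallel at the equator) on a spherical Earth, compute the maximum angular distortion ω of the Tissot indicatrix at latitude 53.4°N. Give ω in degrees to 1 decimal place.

29.3°

In the plate carrée (x = Rλ, y = Rφ), meridians are true-scale (h = 1) and parallels are stretched by k = sec φ.
At 53.4°: h = 1.000, k = 1.677; principal scales a = 1.677, b = 1.000.
sin(ω/2) = (a − b)/(a + b) = 0.6772/2.677 = 0.2530, so ω = 2 arcsin(0.2530) ≈ 29.3°.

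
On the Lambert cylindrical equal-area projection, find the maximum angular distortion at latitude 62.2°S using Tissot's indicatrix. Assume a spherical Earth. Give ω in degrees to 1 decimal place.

The Lambert cylindrical equal-area projection is the cylindrical equal-area projection with its standard parallel at the equator (φ₀ = 0). A cylindrical equal-area projection with standard parallel φ₀ has meridian scale h = cos φ / cos φ₀ and parallel scale k = cos φ₀ / cos φ (so areas are preserved, h·k = 1).
At 62.2°: h = 0.4664, k = 2.144; principal scales a = 2.144, b = 0.4664.
sin(ω/2) = (a − b)/(a + b) = 1.678/2.611 = 0.6427, so ω = 2 arcsin(0.6427) ≈ 80.0°.

80.0°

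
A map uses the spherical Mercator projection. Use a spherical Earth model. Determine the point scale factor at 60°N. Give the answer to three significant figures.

2.00

The Mercator projection is conformal; its linear scale factor is the same in every direction and equals sec φ = 1/cos φ.
k = 1/cos 60° = 1/0.5000 = 2.000.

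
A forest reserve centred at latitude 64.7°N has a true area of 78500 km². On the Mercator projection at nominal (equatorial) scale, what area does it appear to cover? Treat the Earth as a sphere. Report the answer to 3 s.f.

430000 km²

Mercator is conformal, so the point scale is isotropic: h = k = sec φ = 1/cos φ.
Areal scale = k² = sec²φ = 1/cos²(64.7°) = 1/0.4274² = 5.475.
Apparent area = 78500 × 5.475 ≈ 430000 km².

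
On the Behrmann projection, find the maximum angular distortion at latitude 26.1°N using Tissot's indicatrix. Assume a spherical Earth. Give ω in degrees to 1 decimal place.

Behrmann is a cylindrical equal-area projection with standard parallels at ±30°. A cylindrical equal-area projection with standard parallel φ₀ has meridian scale h = cos φ / cos φ₀ and parallel scale k = cos φ₀ / cos φ (so areas are preserved, h·k = 1).
At 26.1°: h = 1.037, k = 0.9644; principal scales a = 1.037, b = 0.9644.
sin(ω/2) = (a − b)/(a + b) = 0.07259/2.001 = 0.03627, so ω = 2 arcsin(0.03627) ≈ 4.2°.

4.2°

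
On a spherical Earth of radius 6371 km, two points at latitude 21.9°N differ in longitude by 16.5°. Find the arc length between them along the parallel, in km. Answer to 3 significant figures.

Arc length along a parallel = R cos φ · Δλ (with Δλ in radians).
= 6371 × cos 21.9° × (16.5° × π/180) = 6371 × 0.9278 × 0.2880 ≈ 1700 km.

1700 km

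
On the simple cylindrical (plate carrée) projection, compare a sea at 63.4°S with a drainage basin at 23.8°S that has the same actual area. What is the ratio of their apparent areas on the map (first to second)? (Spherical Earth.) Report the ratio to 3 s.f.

2.04

In the plate carrée (x = Rλ, y = Rφ), meridians are true-scale (h = 1) and parallels are stretched by k = sec φ.
Areal scale at 63.4°: h·k = 1.000 × 2.233 = 2.233.
Areal scale at 23.8°: h·k = 1.000 × 1.093 = 1.093.
Ratio = 2.233/1.093 ≈ 2.04.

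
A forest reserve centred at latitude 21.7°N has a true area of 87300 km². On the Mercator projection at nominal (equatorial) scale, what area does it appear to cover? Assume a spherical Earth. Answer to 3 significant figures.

Mercator is conformal, so the point scale is isotropic: h = k = sec φ = 1/cos φ.
Areal scale = k² = sec²φ = 1/cos²(21.7°) = 1/0.9291² = 1.158.
Apparent area = 87300 × 1.158 ≈ 101000 km².

101000 km²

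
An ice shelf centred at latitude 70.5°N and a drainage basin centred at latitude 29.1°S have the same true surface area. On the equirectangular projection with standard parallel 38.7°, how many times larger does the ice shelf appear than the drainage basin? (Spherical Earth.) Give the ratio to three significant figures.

With standard parallel φ₀ = 38.7°, the equirectangular projection gives x = Rλ cos φ₀, y = Rφ, so h = 1 and k = cos 38.7° / cos φ.
Areal scale at 70.5°: h·k = 1.000 × 2.338 = 2.338.
Areal scale at 29.1°: h·k = 1.000 × 0.8932 = 0.8932.
Ratio = 2.338/0.8932 ≈ 2.62.

2.62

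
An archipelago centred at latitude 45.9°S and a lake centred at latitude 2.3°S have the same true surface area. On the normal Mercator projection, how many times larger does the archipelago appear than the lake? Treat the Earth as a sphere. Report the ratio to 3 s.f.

Mercator areal scale is sec²φ.
At 45.9°: sec²(45.9°) = 1/0.6959² = 2.065.
At 2.3°: sec²(2.3°) = 1/0.9992² = 1.002.
Ratio = 2.065/1.002 = cos²(2.3°)/cos²(45.9°) ≈ 2.06.

2.06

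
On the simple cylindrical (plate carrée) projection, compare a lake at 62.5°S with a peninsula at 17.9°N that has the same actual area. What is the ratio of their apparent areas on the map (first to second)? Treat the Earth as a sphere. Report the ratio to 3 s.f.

In the plate carrée (x = Rλ, y = Rφ), meridians are true-scale (h = 1) and parallels are stretched by k = sec φ.
Areal scale at 62.5°: h·k = 1.000 × 2.166 = 2.166.
Areal scale at 17.9°: h·k = 1.000 × 1.051 = 1.051.
Ratio = 2.166/1.051 ≈ 2.06.

2.06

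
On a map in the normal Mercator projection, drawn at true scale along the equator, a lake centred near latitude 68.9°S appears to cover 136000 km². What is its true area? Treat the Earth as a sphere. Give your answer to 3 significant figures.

The Mercator projection is conformal; its linear scale factor is the same in every direction and equals sec φ = 1/cos φ.
Areal scale = k² = sec²φ = 1/cos²(68.9°) = 1/0.3600² = 7.716.
True area = apparent / (areal scale) = 136000 / 7.716 ≈ 17600 km².

17600 km²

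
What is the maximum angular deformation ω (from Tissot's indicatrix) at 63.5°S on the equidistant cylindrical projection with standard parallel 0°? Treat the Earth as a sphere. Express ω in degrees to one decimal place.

For the equirectangular projection with φ₀ = 0 (plate carrée), h = 1 along meridians and k = sec φ along parallels.
At 63.5°: h = 1.000, k = 2.241; principal scales a = 2.241, b = 1.000.
sin(ω/2) = (a − b)/(a + b) = 1.241/3.241 = 0.3829, so ω = 2 arcsin(0.3829) ≈ 45.0°.

45.0°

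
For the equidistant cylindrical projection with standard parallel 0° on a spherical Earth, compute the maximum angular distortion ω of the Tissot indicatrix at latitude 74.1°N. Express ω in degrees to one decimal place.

69.5°

In the plate carrée (x = Rλ, y = Rφ), meridians are true-scale (h = 1) and parallels are stretched by k = sec φ.
At 74.1°: h = 1.000, k = 3.650; principal scales a = 3.650, b = 1.000.
sin(ω/2) = (a − b)/(a + b) = 2.650/4.650 = 0.5699, so ω = 2 arcsin(0.5699) ≈ 69.5°.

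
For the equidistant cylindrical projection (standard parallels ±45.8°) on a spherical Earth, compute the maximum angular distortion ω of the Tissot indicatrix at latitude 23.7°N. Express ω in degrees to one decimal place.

15.6°

In the equirectangular projection with standard parallel φ₀ = 45.8° (x = Rλ cos φ₀, y = Rφ), meridians are true-scale (h = 1) and the parallel scale is k = cos φ₀ / cos φ.
At 23.7°: h = 1.000, k = 0.7614; principal scales a = 1.000, b = 0.7614.
sin(ω/2) = (a − b)/(a + b) = 0.2386/1.761 = 0.1355, so ω = 2 arcsin(0.1355) ≈ 15.6°.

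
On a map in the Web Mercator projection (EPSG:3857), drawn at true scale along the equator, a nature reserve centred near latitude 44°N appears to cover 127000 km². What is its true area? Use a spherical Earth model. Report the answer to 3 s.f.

The Mercator projection is conformal; its linear scale factor is the same in every direction and equals sec φ = 1/cos φ.
Areal scale = k² = sec²φ = 1/cos²(44°) = 1/0.7193² = 1.933.
True area = apparent / (areal scale) = 127000 / 1.933 ≈ 65700 km².

65700 km²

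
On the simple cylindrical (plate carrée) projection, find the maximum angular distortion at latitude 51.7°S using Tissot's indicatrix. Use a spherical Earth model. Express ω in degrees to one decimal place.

For the equirectangular projection with φ₀ = 0 (plate carrée), h = 1 along meridians and k = sec φ along parallels.
At 51.7°: h = 1.000, k = 1.613; principal scales a = 1.613, b = 1.000.
sin(ω/2) = (a − b)/(a + b) = 0.6135/2.613 = 0.2347, so ω = 2 arcsin(0.2347) ≈ 27.2°.

27.2°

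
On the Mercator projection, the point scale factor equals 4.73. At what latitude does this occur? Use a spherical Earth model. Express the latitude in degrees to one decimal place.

Mercator scale is k = sec φ = 1/cos φ.
1/cos φ = 4.73  ⇒  cos φ = 0.2114  ⇒  φ = arccos(0.2114) ≈ 77.8°.

77.8°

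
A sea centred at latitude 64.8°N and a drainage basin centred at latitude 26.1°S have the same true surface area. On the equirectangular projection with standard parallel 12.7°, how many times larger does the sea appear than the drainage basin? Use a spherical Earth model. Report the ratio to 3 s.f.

The equidistant cylindrical projection with φ₀ = 12.7° has h = 1 (meridians true) and k = cos φ₀ / cos φ along parallels.
Areal scale at 64.8°: h·k = 1.000 × 2.291 = 2.291.
Areal scale at 26.1°: h·k = 1.000 × 1.086 = 1.086.
Ratio = 2.291/1.086 ≈ 2.11.

2.11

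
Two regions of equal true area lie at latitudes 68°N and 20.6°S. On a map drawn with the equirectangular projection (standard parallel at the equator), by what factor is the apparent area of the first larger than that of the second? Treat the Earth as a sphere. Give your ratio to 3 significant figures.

For the equirectangular projection with φ₀ = 0 (plate carrée), h = 1 along meridians and k = sec φ along parallels.
Areal scale at 68°: h·k = 1.000 × 2.669 = 2.669.
Areal scale at 20.6°: h·k = 1.000 × 1.068 = 1.068.
Ratio = 2.669/1.068 ≈ 2.50.

2.50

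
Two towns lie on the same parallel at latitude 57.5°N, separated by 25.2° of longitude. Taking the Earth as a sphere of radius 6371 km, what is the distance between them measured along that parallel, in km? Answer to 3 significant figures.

1510 km

Arc length along a parallel = R cos φ · Δλ (with Δλ in radians).
= 6371 × cos 57.5° × (25.2° × π/180) = 6371 × 0.5373 × 0.4398 ≈ 1510 km.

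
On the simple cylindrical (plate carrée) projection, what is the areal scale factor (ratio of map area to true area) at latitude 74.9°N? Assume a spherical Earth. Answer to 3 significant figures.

3.84

Plate carrée maps x = Rλ, y = Rφ. The meridian scale is h = 1 and the parallel scale is k = 1/cos φ = sec φ.
Areal scale = h·k = 1 × sec φ; at 74.9°, h = 1.000, k = 3.839, so h·k = 3.839.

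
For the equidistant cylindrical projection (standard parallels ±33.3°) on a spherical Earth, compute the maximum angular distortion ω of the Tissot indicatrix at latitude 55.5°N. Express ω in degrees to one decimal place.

22.2°

With standard parallel φ₀ = 33.3°, the equirectangular projection gives x = Rλ cos φ₀, y = Rφ, so h = 1 and k = cos 33.3° / cos φ.
At 55.5°: h = 1.000, k = 1.476; principal scales a = 1.476, b = 1.000.
sin(ω/2) = (a − b)/(a + b) = 0.4756/2.476 = 0.1921, so ω = 2 arcsin(0.1921) ≈ 22.2°.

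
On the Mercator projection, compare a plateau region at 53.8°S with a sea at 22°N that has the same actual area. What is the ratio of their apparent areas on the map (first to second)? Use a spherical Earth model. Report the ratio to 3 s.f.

2.46

Mercator areal scale is sec²φ.
At 53.8°: sec²(53.8°) = 1/0.5906² = 2.867.
At 22°: sec²(22°) = 1/0.9272² = 1.163.
Ratio = 2.867/1.163 = cos²(22°)/cos²(53.8°) ≈ 2.46.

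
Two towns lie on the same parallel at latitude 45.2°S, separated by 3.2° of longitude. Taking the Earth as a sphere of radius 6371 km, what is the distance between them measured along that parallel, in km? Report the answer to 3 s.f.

Arc length along a parallel = R cos φ · Δλ (with Δλ in radians).
= 6371 × cos 45.2° × (3.2° × π/180) = 6371 × 0.7046 × 0.05585 ≈ 251 km.

251 km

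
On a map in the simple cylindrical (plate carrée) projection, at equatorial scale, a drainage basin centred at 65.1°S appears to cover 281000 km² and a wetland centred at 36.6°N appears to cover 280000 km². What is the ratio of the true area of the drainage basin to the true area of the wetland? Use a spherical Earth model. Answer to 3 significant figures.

0.526

Plate carrée has h = 1 and k = sec φ, giving areal scale sec φ; true area = (apparent area) · cos φ.
True area of drainage basin: 281000 × cos(65.1°) = 281000 × 0.4210 = 118300 km².
True area of wetland: 280000 × cos(36.6°) = 280000 × 0.8028 = 224800 km².
Ratio = 118300 / 224800 ≈ 0.526.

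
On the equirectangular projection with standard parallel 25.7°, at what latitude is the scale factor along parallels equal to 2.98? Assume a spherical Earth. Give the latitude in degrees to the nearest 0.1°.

The equidistant cylindrical projection with φ₀ = 25.7° has h = 1 (meridians true) and k = cos φ₀ / cos φ along parallels.
k = cos φ₀ / cos φ = 2.98  ⇒  cos φ = cos 25.7° / 2.98 = 0.3024.
φ = arccos(0.3024) ≈ 72.4°.

72.4°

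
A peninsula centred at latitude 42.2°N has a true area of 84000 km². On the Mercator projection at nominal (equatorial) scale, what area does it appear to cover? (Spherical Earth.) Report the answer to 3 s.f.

153000 km²

Mercator is conformal, so the point scale is isotropic: h = k = sec φ = 1/cos φ.
Areal scale = k² = sec²φ = 1/cos²(42.2°) = 1/0.7408² = 1.822.
Apparent area = 84000 × 1.822 ≈ 153000 km².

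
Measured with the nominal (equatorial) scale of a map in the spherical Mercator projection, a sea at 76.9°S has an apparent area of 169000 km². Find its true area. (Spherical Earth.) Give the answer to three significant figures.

Mercator is conformal, so the point scale is isotropic: h = k = sec φ = 1/cos φ.
Areal scale = k² = sec²φ = 1/cos²(76.9°) = 1/0.2267² = 19.47.
True area = apparent / (areal scale) = 169000 / 19.47 ≈ 8680 km².

8680 km²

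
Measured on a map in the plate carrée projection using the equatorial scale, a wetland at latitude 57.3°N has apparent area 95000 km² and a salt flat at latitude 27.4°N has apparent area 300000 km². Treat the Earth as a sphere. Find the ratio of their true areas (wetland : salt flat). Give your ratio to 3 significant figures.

0.193

Plate carrée has h = 1 and k = sec φ, giving areal scale sec φ; true area = (apparent area) · cos φ.
True area of wetland: 95000 × cos(57.3°) = 95000 × 0.5402 = 51320 km².
True area of salt flat: 300000 × cos(27.4°) = 300000 × 0.8878 = 266300 km².
Ratio = 51320 / 266300 ≈ 0.193.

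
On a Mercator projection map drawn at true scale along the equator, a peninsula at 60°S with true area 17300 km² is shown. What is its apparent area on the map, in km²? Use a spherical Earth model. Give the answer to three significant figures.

Mercator is conformal, so the point scale is isotropic: h = k = sec φ = 1/cos φ.
Areal scale = k² = sec²φ = 1/cos²(60°) = 1/0.5000² = 4.000.
Apparent area = 17300 × 4.000 ≈ 69200 km².

69200 km²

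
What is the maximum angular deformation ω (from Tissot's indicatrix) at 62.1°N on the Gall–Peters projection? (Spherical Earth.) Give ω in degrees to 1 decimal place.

46.0°

The Gall–Peters projection is cylindrical equal-area with φ₀ = 45°. For cylindrical equal-area with standard parallel φ₀, h = cos φ / cos φ₀ and k = cos φ₀ / cos φ, so h·k = 1.
At 62.1°: h = 0.6618, k = 1.511; principal scales a = 1.511, b = 0.6618.
sin(ω/2) = (a − b)/(a + b) = 0.8494/2.173 = 0.3909, so ω = 2 arcsin(0.3909) ≈ 46.0°.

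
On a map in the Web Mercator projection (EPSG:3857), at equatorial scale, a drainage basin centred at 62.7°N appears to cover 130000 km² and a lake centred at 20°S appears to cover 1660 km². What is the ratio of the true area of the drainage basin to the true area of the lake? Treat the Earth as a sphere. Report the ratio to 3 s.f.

Since Mercator area scale is 1/cos²φ, the true area equals the apparent area multiplied by cos²φ.
True area of drainage basin: 130000 × cos²(62.7°) = 130000 × 0.2104 = 27350 km².
True area of lake: 1660 × cos²(20°) = 1660 × 0.8830 = 1466 km².
Ratio = 27350 / 1466 ≈ 18.7.

18.7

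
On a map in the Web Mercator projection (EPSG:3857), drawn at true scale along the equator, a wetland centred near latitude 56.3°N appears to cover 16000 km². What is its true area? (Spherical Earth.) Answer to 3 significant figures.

4930 km²

The Mercator projection is conformal; its linear scale factor is the same in every direction and equals sec φ = 1/cos φ.
Areal scale = k² = sec²φ = 1/cos²(56.3°) = 1/0.5548² = 3.248.
True area = apparent / (areal scale) = 16000 / 3.248 ≈ 4930 km².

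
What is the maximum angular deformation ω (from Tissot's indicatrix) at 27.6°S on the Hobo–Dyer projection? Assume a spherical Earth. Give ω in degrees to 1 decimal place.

12.7°

The Hobo–Dyer projection is cylindrical equal-area with φ₀ = 37.5°. A cylindrical equal-area projection with standard parallel φ₀ has meridian scale h = cos φ / cos φ₀ and parallel scale k = cos φ₀ / cos φ (so areas are preserved, h·k = 1).
At 27.6°: h = 1.117, k = 0.8952; principal scales a = 1.117, b = 0.8952.
sin(ω/2) = (a − b)/(a + b) = 0.2218/2.012 = 0.1102, so ω = 2 arcsin(0.1102) ≈ 12.7°.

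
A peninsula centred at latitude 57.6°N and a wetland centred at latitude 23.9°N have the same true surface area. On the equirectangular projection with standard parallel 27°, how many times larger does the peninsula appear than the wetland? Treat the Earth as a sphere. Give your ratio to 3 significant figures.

With standard parallel φ₀ = 27°, the equirectangular projection gives x = Rλ cos φ₀, y = Rφ, so h = 1 and k = cos 27° / cos φ.
Areal scale at 57.6°: h·k = 1.000 × 1.663 = 1.663.
Areal scale at 23.9°: h·k = 1.000 × 0.9746 = 0.9746.
Ratio = 1.663/0.9746 ≈ 1.71.

1.71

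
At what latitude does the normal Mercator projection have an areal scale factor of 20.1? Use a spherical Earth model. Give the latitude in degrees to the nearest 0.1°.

77.1°

Mercator areal scale is sec²φ.
sec²φ = 20.1  ⇒  cos²φ = 0.04975  ⇒  cos φ = 0.2230.
φ = arccos(0.2230) ≈ 77.1°.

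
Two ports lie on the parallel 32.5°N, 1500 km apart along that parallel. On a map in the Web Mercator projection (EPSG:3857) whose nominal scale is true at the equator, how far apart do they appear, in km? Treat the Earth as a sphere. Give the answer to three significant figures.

1780 km

The Mercator projection is conformal; its linear scale factor is the same in every direction and equals sec φ = 1/cos φ.
Along the parallel, k = sec 32.5° = 1/0.8434 = 1.186.
Map distance = 1500 × 1.186 ≈ 1780 km.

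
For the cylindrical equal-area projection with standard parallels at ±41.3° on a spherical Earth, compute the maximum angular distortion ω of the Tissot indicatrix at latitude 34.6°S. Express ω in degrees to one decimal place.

For cylindrical equal-area with standard parallel φ₀, h = cos φ / cos φ₀ and k = cos φ₀ / cos φ, so h·k = 1.
At 34.6°: h = 1.096, k = 0.9127; principal scales a = 1.096, b = 0.9127.
sin(ω/2) = (a − b)/(a + b) = 0.1830/2.008 = 0.09111, so ω = 2 arcsin(0.09111) ≈ 10.5°.

10.5°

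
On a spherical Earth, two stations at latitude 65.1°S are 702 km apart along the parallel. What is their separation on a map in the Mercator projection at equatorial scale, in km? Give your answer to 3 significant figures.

1670 km

Mercator is conformal, so the point scale is isotropic: h = k = sec φ = 1/cos φ.
Along the parallel, k = sec 65.1° = 1/0.4210 = 2.375.
Map distance = 702 × 2.375 ≈ 1670 km.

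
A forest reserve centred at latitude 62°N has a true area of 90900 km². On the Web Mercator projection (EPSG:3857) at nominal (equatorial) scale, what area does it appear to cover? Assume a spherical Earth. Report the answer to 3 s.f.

The Mercator projection is conformal; its linear scale factor is the same in every direction and equals sec φ = 1/cos φ.
Areal scale = k² = sec²φ = 1/cos²(62°) = 1/0.4695² = 4.537.
Apparent area = 90900 × 4.537 ≈ 412000 km².

412000 km²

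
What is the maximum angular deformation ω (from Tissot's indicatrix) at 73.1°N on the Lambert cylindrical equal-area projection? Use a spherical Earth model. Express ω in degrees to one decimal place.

115.2°

The Lambert cylindrical equal-area projection is the cylindrical equal-area projection with its standard parallel at the equator (φ₀ = 0). For cylindrical equal-area with standard parallel φ₀, h = cos φ / cos φ₀ and k = cos φ₀ / cos φ, so h·k = 1.
At 73.1°: h = 0.2907, k = 3.440; principal scales a = 3.440, b = 0.2907.
sin(ω/2) = (a − b)/(a + b) = 3.149/3.731 = 0.8442, so ω = 2 arcsin(0.8442) ≈ 115.2°.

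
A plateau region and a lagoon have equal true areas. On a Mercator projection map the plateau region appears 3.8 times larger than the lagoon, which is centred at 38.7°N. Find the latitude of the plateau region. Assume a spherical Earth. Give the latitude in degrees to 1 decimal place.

66.4°

On Mercator, (apparent₁)/(apparent₂) = sec²φ₁ / sec²φ₂ when true areas are equal.
cos²φ₂ / cos²φ₁ = 3.8  ⇒  cos φ₁ = cos 38.7° / √3.8 = 0.7804/1.949 = 0.4004.
φ₁ = arccos(0.4004) ≈ 66.4°.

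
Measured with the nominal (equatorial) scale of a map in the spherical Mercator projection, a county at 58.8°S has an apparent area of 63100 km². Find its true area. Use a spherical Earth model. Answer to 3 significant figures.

16900 km²

Mercator is conformal, so the point scale is isotropic: h = k = sec φ = 1/cos φ.
Areal scale = k² = sec²φ = 1/cos²(58.8°) = 1/0.5180² = 3.726.
True area = apparent / (areal scale) = 63100 / 3.726 ≈ 16900 km².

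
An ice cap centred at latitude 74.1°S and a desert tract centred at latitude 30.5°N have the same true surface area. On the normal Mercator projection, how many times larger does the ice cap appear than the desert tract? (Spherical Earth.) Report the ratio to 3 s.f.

9.89

Mercator is conformal with k = sec φ, so areal scale = k² = sec²φ.
At 74.1°: sec²(74.1°) = 1/0.2740² = 13.32.
At 30.5°: sec²(30.5°) = 1/0.8616² = 1.347.
Ratio = 13.32/1.347 = cos²(30.5°)/cos²(74.1°) ≈ 9.89.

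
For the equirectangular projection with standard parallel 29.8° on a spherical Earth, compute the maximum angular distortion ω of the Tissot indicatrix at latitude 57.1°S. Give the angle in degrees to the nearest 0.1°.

In the equirectangular projection with standard parallel φ₀ = 29.8° (x = Rλ cos φ₀, y = Rφ), meridians are true-scale (h = 1) and the parallel scale is k = cos φ₀ / cos φ.
At 57.1°: h = 1.000, k = 1.598; principal scales a = 1.598, b = 1.000.
sin(ω/2) = (a − b)/(a + b) = 0.5976/2.598 = 0.2301, so ω = 2 arcsin(0.2301) ≈ 26.6°.

26.6°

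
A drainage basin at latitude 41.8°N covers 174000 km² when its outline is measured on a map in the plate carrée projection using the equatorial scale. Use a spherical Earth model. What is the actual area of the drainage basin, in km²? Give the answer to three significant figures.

For the equirectangular projection with φ₀ = 0 (plate carrée), h = 1 along meridians and k = sec φ along parallels.
Areal scale = h·k = 1 × sec φ; at 41.8°, h = 1.000, k = 1.341, so h·k = 1.341.
True area = apparent / (areal scale) = 174000 / 1.341 ≈ 130000 km².

130000 km²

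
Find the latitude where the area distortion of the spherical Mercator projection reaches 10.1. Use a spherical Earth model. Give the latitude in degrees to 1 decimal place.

Mercator areal scale is sec²φ.
sec²φ = 10.1  ⇒  cos²φ = 0.09901  ⇒  cos φ = 0.3147.
φ = arccos(0.3147) ≈ 71.7°.

71.7°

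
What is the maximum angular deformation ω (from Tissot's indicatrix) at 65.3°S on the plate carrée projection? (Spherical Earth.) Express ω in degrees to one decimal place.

48.5°

Plate carrée maps x = Rλ, y = Rφ. The meridian scale is h = 1 and the parallel scale is k = 1/cos φ = sec φ.
At 65.3°: h = 1.000, k = 2.393; principal scales a = 2.393, b = 1.000.
sin(ω/2) = (a − b)/(a + b) = 1.393/3.393 = 0.4106, so ω = 2 arcsin(0.4106) ≈ 48.5°.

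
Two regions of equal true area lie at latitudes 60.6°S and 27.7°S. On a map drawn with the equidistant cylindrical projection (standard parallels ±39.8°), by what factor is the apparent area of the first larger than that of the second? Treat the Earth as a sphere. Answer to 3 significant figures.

1.80

The equidistant cylindrical projection with φ₀ = 39.8° has h = 1 (meridians true) and k = cos φ₀ / cos φ along parallels.
Areal scale at 60.6°: h·k = 1.000 × 1.565 = 1.565.
Areal scale at 27.7°: h·k = 1.000 × 0.8677 = 0.8677.
Ratio = 1.565/0.8677 ≈ 1.80.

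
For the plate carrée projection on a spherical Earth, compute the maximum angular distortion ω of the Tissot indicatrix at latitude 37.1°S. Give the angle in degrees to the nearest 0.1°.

In the plate carrée (x = Rλ, y = Rφ), meridians are true-scale (h = 1) and parallels are stretched by k = sec φ.
At 37.1°: h = 1.000, k = 1.254; principal scales a = 1.254, b = 1.000.
sin(ω/2) = (a − b)/(a + b) = 0.2538/2.254 = 0.1126, so ω = 2 arcsin(0.1126) ≈ 12.9°.

12.9°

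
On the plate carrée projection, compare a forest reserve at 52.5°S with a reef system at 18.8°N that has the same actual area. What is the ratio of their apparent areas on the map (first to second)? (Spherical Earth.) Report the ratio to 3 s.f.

In the plate carrée (x = Rλ, y = Rφ), meridians are true-scale (h = 1) and parallels are stretched by k = sec φ.
Areal scale at 52.5°: h·k = 1.000 × 1.643 = 1.643.
Areal scale at 18.8°: h·k = 1.000 × 1.056 = 1.056.
Ratio = 1.643/1.056 ≈ 1.56.

1.56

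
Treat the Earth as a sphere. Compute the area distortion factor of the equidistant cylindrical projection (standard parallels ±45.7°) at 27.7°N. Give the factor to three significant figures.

0.789

The equidistant cylindrical projection with φ₀ = 45.7° has h = 1 (meridians true) and k = cos φ₀ / cos φ along parallels.
Areal scale = h·k = 1 × cos φ₀ / cos φ; at 27.7°, h = 1.000, k = 0.7888, so h·k = 0.7888.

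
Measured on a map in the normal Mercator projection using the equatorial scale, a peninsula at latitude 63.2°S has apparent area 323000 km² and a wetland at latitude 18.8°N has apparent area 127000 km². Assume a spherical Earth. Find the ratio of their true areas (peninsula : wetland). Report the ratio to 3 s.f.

Mercator's areal exaggeration is sec²φ; hence true area = (apparent area) · cos²φ.
True area of peninsula: 323000 × cos²(63.2°) = 323000 × 0.2033 = 65660 km².
True area of wetland: 127000 × cos²(18.8°) = 127000 × 0.8961 = 113800 km².
Ratio = 65660 / 113800 ≈ 0.577.

0.577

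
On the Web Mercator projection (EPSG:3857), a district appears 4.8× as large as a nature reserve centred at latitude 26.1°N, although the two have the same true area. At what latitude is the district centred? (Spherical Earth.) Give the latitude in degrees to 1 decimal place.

65.8°

On Mercator, (apparent₁)/(apparent₂) = sec²φ₁ / sec²φ₂ when true areas are equal.
cos²φ₂ / cos²φ₁ = 4.8  ⇒  cos φ₁ = cos 26.1° / √4.8 = 0.8980/2.191 = 0.4099.
φ₁ = arccos(0.4099) ≈ 65.8°.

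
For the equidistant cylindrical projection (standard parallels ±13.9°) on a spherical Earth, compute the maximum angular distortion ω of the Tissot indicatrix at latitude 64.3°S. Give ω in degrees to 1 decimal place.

The equidistant cylindrical projection with φ₀ = 13.9° has h = 1 (meridians true) and k = cos φ₀ / cos φ along parallels.
At 64.3°: h = 1.000, k = 2.238; principal scales a = 2.238, b = 1.000.
sin(ω/2) = (a − b)/(a + b) = 1.238/3.238 = 0.3824, so ω = 2 arcsin(0.3824) ≈ 45.0°.

45.0°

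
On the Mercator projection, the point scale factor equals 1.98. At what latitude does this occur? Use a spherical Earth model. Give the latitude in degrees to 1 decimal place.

59.7°

Mercator scale is k = sec φ = 1/cos φ.
1/cos φ = 1.98  ⇒  cos φ = 0.5051  ⇒  φ = arccos(0.5051) ≈ 59.7°.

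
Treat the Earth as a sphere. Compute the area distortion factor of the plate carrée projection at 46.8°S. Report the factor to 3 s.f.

1.46

Plate carrée maps x = Rλ, y = Rφ. The meridian scale is h = 1 and the parallel scale is k = 1/cos φ = sec φ.
Areal scale = h·k = 1 × sec φ; at 46.8°, h = 1.000, k = 1.461, so h·k = 1.461.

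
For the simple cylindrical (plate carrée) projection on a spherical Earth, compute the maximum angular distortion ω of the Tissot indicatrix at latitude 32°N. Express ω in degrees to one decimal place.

9.4°

In the plate carrée (x = Rλ, y = Rφ), meridians are true-scale (h = 1) and parallels are stretched by k = sec φ.
At 32°: h = 1.000, k = 1.179; principal scales a = 1.179, b = 1.000.
sin(ω/2) = (a − b)/(a + b) = 0.1792/2.179 = 0.08222, so ω = 2 arcsin(0.08222) ≈ 9.4°.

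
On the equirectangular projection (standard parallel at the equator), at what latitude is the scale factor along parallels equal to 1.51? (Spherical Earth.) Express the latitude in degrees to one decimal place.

48.5°

Plate carrée: h = 1, k = sec φ along parallels.
sec φ = 1.51  ⇒  cos φ = 0.6623  ⇒  φ ≈ 48.5°.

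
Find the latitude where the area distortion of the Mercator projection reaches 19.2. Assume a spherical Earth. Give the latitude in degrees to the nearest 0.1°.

Mercator areal scale is sec²φ.
sec²φ = 19.2  ⇒  cos²φ = 0.05208  ⇒  cos φ = 0.2282.
φ = arccos(0.2282) ≈ 76.8°.

76.8°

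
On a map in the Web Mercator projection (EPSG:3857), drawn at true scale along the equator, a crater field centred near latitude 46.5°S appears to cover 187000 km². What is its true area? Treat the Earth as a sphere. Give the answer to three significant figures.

88600 km²

The Mercator projection is conformal; its linear scale factor is the same in every direction and equals sec φ = 1/cos φ.
Areal scale = k² = sec²φ = 1/cos²(46.5°) = 1/0.6884² = 2.110.
True area = apparent / (areal scale) = 187000 / 2.110 ≈ 88600 km².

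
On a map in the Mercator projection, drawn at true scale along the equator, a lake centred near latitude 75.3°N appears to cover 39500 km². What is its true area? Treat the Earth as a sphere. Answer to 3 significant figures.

2540 km²

Mercator is conformal, so the point scale is isotropic: h = k = sec φ = 1/cos φ.
Areal scale = k² = sec²φ = 1/cos²(75.3°) = 1/0.2538² = 15.53.
True area = apparent / (areal scale) = 39500 / 15.53 ≈ 2540 km².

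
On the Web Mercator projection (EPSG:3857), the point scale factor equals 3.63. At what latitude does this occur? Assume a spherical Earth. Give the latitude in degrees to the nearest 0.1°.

74.0°

Mercator scale is k = sec φ = 1/cos φ.
1/cos φ = 3.63  ⇒  cos φ = 0.2755  ⇒  φ = arccos(0.2755) ≈ 74.0°.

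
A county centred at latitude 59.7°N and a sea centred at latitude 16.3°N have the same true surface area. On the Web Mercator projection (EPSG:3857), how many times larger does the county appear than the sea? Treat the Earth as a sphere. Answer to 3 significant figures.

On Mercator, area is exaggerated by sec²φ = 1/cos²φ.
At 59.7°: sec²(59.7°) = 1/0.5045² = 3.929.
At 16.3°: sec²(16.3°) = 1/0.9598² = 1.086.
Ratio = 3.929/1.086 = cos²(16.3°)/cos²(59.7°) ≈ 3.62.

3.62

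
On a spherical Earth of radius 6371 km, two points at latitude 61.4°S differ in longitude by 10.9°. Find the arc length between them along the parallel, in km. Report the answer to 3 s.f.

Arc length along a parallel = R cos φ · Δλ (with Δλ in radians).
= 6371 × cos 61.4° × (10.9° × π/180) = 6371 × 0.4787 × 0.1902 ≈ 580 km.

580 km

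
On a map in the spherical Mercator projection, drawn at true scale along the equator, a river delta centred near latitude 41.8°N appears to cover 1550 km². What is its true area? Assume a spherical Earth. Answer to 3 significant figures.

861 km²

Mercator is conformal, so the point scale is isotropic: h = k = sec φ = 1/cos φ.
Areal scale = k² = sec²φ = 1/cos²(41.8°) = 1/0.7455² = 1.799.
True area = apparent / (areal scale) = 1550 / 1.799 ≈ 861 km².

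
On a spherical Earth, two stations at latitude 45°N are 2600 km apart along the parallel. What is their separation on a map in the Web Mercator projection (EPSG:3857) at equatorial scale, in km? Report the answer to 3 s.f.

The Mercator projection is conformal; its linear scale factor is the same in every direction and equals sec φ = 1/cos φ.
Along the parallel, k = sec 45° = 1/0.7071 = 1.414.
Map distance = 2600 × 1.414 ≈ 3680 km.

3680 km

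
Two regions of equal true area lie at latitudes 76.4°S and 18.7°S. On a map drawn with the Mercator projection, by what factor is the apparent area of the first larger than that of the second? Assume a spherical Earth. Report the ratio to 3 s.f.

Mercator is conformal with k = sec φ, so areal scale = k² = sec²φ.
At 76.4°: sec²(76.4°) = 1/0.2351² = 18.09.
At 18.7°: sec²(18.7°) = 1/0.9472² = 1.115.
Ratio = 18.09/1.115 = cos²(18.7°)/cos²(76.4°) ≈ 16.2.

16.2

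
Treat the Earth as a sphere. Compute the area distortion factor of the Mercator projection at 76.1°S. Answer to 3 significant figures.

For Mercator, h = k = sec φ (a conformal cylindrical projection has a single point scale, 1/cos φ).
Areal scale = k² = sec²φ = 1/cos²(76.1°) = 1/0.2402² = 17.33.

17.3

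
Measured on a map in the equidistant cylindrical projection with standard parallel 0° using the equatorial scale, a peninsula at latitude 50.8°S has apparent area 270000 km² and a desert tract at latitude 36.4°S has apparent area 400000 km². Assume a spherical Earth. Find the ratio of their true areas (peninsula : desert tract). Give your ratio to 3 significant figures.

Plate carrée has h = 1 and k = sec φ, giving areal scale sec φ; true area = (apparent area) · cos φ.
True area of peninsula: 270000 × cos(50.8°) = 270000 × 0.6320 = 170600 km².
True area of desert tract: 400000 × cos(36.4°) = 400000 × 0.8049 = 322000 km².
Ratio = 170600 / 322000 ≈ 0.530.

0.530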